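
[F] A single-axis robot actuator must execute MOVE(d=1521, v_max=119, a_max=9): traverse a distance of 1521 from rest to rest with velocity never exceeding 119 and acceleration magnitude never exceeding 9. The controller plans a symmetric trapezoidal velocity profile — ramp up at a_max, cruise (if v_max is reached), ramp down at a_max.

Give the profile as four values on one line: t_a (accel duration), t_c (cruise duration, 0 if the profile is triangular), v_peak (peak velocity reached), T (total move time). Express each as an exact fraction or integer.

(v_max)²/a_max = 119²/9 = 14161/9
1521 < 14161/9 → triangular
v_peak = √(1521·9) = √13689 = 117
t_a = 117/9 = 13; t_c = 0
T = 2·13 = 26

t_a=13 t_c=0 v_peak=117 T=26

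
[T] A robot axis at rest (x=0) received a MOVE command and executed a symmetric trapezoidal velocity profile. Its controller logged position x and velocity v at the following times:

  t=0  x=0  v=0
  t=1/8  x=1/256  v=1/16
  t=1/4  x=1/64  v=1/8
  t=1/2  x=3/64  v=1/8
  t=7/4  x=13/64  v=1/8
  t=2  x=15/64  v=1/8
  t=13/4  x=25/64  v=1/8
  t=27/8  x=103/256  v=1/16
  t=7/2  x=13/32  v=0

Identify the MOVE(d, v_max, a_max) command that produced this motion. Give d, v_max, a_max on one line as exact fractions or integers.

final state: t=7/2, x=13/32, v=0 → d = 13/32
a_max = (1/16−0)/(1/8−0) = 1/2
max v = 1/8 over t∈[1/4,13/4] → v_max = 1/8
check: 1/8·(1/4+3) = 13/32 ✓

d=13/32 v_max=1/8 a_max=1/2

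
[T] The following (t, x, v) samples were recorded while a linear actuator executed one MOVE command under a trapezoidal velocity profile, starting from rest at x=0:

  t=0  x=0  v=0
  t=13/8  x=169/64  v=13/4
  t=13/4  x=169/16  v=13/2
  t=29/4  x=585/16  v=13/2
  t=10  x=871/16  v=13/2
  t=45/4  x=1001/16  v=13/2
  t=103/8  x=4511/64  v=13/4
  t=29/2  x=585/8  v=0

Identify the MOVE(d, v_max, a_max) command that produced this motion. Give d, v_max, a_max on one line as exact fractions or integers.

final state: t=29/2, x=585/8, v=0 → d = 585/8
a_max = (13/4−0)/(13/8−0) = 2
max v = 13/2 over t∈[13/4,45/4] → v_max = 13/2
check: 13/2·(13/4+8) = 585/8 ✓

d=585/8 v_max=13/2 a_max=2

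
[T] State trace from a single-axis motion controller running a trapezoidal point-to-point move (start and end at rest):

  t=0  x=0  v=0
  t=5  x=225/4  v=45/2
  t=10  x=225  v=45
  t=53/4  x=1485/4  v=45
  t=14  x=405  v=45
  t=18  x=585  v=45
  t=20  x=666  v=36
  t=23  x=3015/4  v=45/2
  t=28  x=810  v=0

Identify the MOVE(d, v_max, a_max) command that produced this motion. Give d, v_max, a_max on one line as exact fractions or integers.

d=810 v_max=45 a_max=9/2

final state: t=28, x=810, v=0 → d = 810
a_max = (45/2−0)/(5−0) = 9/2
max v = 45 over t∈[10,18] → v_max = 45
check: 45·(10+8) = 810 ✓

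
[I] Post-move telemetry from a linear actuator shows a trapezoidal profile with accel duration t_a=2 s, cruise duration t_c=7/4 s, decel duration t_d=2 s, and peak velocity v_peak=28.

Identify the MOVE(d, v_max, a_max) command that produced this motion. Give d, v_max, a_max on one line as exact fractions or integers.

d=105 v_max=28 a_max=14

a_max = 28/2 = 14
d_a = ½·28·2 = 28; d_c = 28·7/4 = 49
d = 2·28 + 49 = 105
t_c = 7/4 > 0 so v_max = 28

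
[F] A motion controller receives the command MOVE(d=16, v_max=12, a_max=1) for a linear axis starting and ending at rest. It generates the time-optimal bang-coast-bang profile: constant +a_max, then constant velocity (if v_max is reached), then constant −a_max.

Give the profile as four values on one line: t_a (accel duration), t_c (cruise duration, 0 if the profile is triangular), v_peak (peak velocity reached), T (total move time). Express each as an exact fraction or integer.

t_a=4 t_c=0 v_peak=4 T=8

vₘ²/aₘ = 12²/1 = 144
16 < 144 ⇒ no cruise
v_peak = √(16·1) = √16 = 4
t_a = 4/1 = 4; t_c = 0
T = 2·4 = 8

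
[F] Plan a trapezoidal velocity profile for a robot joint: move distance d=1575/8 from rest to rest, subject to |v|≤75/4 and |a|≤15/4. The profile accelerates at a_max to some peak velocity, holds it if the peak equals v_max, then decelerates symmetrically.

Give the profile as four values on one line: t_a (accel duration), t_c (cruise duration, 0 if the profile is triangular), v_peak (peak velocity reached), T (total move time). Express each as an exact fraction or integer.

vₘ²/aₘ = (75/4)²/(15/4) = 375/4
1575/8 ≥ 375/4 → trapezoidal
t_a = (75/4)/(15/4) = 5; v_peak = 75/4
d_cruise = 1575/8 − 375/4 = 825/8; t_c = (825/8)/(75/4) = 11/2
T = 2·5 + 11/2 = 31/2

t_a=5 t_c=11/2 v_peak=75/4 T=31/2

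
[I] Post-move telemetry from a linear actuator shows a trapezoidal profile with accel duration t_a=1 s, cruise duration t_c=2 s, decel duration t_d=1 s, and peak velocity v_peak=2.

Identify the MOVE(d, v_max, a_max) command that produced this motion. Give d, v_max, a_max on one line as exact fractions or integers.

a_max = 2/1 = 2
d_a = ½·2·1 = 1; d_c = 2·2 = 4
d = 2·1 + 4 = 6
t_c = 2 > 0 so v_max = 2

d=6 v_max=2 a_max=2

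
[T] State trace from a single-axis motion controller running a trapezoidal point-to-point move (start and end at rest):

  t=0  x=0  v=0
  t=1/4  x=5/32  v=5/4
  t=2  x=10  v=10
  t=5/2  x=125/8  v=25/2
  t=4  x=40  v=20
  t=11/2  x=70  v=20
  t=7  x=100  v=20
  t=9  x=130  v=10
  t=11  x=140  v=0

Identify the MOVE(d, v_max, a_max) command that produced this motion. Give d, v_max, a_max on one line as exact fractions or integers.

d=140 v_max=20 a_max=5

final state: t=11, x=140, v=0 → d = 140
a_max = (5/4−0)/(1/4−0) = 5
max v = 20 over t∈[4,7] → v_max = 20
check: 20·(4+3) = 140 ✓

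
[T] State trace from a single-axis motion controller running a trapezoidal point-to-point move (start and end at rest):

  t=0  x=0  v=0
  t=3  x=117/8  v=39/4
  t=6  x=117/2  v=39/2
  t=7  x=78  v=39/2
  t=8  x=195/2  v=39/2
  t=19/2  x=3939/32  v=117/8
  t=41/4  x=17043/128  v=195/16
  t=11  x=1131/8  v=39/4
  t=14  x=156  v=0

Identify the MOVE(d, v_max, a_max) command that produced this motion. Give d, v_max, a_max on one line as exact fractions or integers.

d=156 v_max=39/2 a_max=13/4

final state: t=14, x=156, v=0 → d = 156
a_max = (39/4−0)/(3−0) = 13/4
max v = 39/2 over t∈[6,8] → v_max = 39/2
check: 39/2·(6+2) = 156 ✓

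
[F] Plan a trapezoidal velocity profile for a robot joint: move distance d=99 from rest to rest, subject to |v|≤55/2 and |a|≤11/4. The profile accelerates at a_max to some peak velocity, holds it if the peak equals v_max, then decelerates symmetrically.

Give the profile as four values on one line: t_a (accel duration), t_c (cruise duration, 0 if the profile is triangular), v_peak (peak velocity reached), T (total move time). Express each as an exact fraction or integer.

(v_max)²/a_max = (55/2)²/(11/4) = 275
99 < 275 ⇒ no cruise
v_peak = √(99·11/4) = √(1089/4) = 33/2
t_a = (33/2)/(11/4) = 6; t_c = 0
T = 2·6 = 12

t_a=6 t_c=0 v_peak=33/2 T=12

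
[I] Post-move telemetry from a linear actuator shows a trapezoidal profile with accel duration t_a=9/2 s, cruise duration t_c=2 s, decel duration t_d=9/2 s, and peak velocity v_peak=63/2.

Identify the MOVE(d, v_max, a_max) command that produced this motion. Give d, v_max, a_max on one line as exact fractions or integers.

d=819/4 v_max=63/2 a_max=7

a_max = (63/2)/(9/2) = 7
d_a = ½·63/2·9/2 = 567/8; d_c = 63/2·2 = 63
d = 2·567/8 + 63 = 819/4
t_c = 2 > 0 so v_max = 63/2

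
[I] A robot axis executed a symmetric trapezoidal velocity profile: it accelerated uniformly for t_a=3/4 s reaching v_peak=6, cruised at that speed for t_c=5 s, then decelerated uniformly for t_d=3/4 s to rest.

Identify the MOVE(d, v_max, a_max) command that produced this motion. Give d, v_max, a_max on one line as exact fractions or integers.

d=69/2 v_max=6 a_max=8

a_max = 6/(3/4) = 8
d_a = ½·6·3/4 = 9/4; d_c = 6·5 = 30
d = 2·9/4 + 30 = 69/2
t_c = 5 > 0 ⇒ limit active, v_max = 6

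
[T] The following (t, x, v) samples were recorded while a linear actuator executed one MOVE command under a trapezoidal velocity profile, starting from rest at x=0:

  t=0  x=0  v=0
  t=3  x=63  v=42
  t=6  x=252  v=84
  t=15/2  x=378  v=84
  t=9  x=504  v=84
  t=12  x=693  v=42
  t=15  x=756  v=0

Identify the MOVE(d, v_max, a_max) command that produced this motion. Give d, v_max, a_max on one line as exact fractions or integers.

final state: t=15, x=756, v=0 → d = 756
a_max = (42−0)/(3−0) = 14
max v = 84 over t∈[6,9] → v_max = 84
check: 84·(6+3) = 756 ✓

d=756 v_max=84 a_max=14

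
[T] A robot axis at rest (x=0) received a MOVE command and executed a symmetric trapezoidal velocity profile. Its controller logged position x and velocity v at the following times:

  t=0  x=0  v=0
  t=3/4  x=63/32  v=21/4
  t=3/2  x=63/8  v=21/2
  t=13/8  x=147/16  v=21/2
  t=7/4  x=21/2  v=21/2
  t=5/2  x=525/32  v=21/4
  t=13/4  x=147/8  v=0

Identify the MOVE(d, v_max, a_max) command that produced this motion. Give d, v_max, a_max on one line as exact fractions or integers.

final state: t=13/4, x=147/8, v=0 → d = 147/8
a_max = (21/4−0)/(3/4−0) = 7
max v = 21/2 over t∈[3/2,7/4] → v_max = 21/2
check: 21/2·(3/2+1/4) = 147/8 ✓

d=147/8 v_max=21/2 a_max=7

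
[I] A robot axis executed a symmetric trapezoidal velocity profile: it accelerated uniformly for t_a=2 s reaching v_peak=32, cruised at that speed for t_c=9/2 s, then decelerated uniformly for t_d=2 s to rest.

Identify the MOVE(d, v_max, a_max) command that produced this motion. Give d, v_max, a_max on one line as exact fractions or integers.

a_max = 32/2 = 16
d_a = ½·32·2 = 32; d_c = 32·9/2 = 144
d = 2·32 + 144 = 208
t_c = 9/2 > 0 so v_max = 32

d=208 v_max=32 a_max=16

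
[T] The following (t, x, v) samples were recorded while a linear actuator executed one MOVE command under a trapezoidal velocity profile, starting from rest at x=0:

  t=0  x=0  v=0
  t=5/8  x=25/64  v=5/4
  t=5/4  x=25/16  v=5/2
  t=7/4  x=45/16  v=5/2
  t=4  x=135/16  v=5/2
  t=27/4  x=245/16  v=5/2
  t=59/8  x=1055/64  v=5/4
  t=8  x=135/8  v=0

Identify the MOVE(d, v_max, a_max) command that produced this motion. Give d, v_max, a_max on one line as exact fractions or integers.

d=135/8 v_max=5/2 a_max=2

final state: t=8, x=135/8, v=0 → d = 135/8
a_max = (5/4−0)/(5/8−0) = 2
max v = 5/2 over t∈[5/4,27/4] → v_max = 5/2
check: 5/2·(5/4+11/2) = 135/8 ✓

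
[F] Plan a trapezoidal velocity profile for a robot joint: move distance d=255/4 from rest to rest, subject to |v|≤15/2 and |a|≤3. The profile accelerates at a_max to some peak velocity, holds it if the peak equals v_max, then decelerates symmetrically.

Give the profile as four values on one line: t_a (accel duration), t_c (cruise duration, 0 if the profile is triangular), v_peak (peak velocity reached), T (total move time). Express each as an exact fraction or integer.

v_max²/a_max = (15/2)²/3 = 75/4
255/4 ≥ 75/4 so v_max reached
t_a = (15/2)/3 = 5/2; v_peak = 15/2
d_cruise = 255/4 − 75/4 = 45; t_c = 45/(15/2) = 6
T = 2·5/2 + 6 = 11

t_a=5/2 t_c=6 v_peak=15/2 T=11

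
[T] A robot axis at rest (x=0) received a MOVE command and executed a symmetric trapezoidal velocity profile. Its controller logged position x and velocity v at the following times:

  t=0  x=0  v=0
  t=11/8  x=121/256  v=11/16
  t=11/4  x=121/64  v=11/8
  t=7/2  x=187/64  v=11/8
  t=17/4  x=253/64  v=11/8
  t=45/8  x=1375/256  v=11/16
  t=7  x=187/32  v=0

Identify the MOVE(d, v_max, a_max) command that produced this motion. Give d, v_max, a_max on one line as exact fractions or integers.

d=187/32 v_max=11/8 a_max=1/2

final state: t=7, x=187/32, v=0 → d = 187/32
a_max = (11/16−0)/(11/8−0) = 1/2
max v = 11/8 over t∈[11/4,17/4] → v_max = 11/8
check: 11/8·(11/4+3/2) = 187/32 ✓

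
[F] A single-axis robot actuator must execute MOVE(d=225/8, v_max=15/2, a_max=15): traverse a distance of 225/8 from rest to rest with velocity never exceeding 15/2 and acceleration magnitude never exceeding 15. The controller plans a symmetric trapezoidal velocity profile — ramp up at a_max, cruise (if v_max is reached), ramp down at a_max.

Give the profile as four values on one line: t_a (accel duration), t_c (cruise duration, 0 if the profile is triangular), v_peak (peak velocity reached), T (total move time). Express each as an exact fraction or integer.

t_a=1/2 t_c=13/4 v_peak=15/2 T=17/4

vₘ²/aₘ = (15/2)²/15 = 15/4
225/8 ≥ 15/4 so v_max reached
t_a = (15/2)/15 = 1/2; v_peak = 15/2
d_cruise = 225/8 − 15/4 = 195/8; t_c = (195/8)/(15/2) = 13/4
T = 2·1/2 + 13/4 = 17/4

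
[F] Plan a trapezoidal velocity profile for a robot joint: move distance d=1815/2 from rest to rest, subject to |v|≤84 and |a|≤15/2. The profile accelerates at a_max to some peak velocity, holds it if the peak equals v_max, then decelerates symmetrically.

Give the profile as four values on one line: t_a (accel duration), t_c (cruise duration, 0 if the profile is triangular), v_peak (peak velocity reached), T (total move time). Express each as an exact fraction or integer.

t_a=11 t_c=0 v_peak=165/2 T=22

(v_max)²/a_max = 84²/(15/2) = 4704/5
1815/2 < 4704/5 so t_c = 0
v_peak = √(1815/2·15/2) = √(27225/4) = 165/2
t_a = (165/2)/(15/2) = 11; t_c = 0
T = 2·11 = 22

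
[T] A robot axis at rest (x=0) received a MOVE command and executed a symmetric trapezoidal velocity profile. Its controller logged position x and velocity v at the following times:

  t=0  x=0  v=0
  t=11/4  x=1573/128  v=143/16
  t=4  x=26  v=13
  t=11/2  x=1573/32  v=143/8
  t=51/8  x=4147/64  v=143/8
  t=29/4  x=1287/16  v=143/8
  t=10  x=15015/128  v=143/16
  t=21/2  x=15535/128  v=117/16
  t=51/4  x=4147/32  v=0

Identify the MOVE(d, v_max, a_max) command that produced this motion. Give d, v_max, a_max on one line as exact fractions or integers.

d=4147/32 v_max=143/8 a_max=13/4

final state: t=51/4, x=4147/32, v=0 → d = 4147/32
a_max = (143/16−0)/(11/4−0) = 13/4
max v = 143/8 over t∈[11/2,29/4] → v_max = 143/8
check: 143/8·(11/2+7/4) = 4147/32 ✓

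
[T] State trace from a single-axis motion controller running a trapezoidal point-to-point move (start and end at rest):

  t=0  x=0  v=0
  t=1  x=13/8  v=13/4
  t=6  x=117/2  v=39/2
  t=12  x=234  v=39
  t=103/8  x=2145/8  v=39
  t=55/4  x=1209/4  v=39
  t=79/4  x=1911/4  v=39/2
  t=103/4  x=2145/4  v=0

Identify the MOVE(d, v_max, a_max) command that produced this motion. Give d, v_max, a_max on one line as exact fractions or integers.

d=2145/4 v_max=39 a_max=13/4

final state: t=103/4, x=2145/4, v=0 → d = 2145/4
a_max = (13/4−0)/(1−0) = 13/4
max v = 39 over t∈[12,55/4] → v_max = 39
check: 39·(12+7/4) = 2145/4 ✓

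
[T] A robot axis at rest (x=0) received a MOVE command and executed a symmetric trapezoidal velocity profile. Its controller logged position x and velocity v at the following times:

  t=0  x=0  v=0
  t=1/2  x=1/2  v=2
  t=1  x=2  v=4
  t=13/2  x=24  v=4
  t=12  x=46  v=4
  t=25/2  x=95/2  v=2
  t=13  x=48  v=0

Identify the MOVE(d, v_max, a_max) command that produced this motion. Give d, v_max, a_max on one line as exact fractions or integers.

d=48 v_max=4 a_max=4

final state: t=13, x=48, v=0 → d = 48
a_max = (2−0)/(1/2−0) = 4
max v = 4 over t∈[1,12] → v_max = 4
check: 4·(1+11) = 48 ✓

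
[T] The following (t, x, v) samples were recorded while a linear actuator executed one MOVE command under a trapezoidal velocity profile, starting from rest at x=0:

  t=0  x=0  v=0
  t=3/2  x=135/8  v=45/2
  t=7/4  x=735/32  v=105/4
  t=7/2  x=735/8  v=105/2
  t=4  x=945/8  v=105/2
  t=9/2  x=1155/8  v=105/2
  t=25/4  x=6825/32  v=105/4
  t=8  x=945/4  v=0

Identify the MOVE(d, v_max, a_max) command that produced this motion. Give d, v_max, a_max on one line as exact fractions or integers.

final state: t=8, x=945/4, v=0 → d = 945/4
a_max = (45/2−0)/(3/2−0) = 15
max v = 105/2 over t∈[7/2,9/2] → v_max = 105/2
check: 105/2·(7/2+1) = 945/4 ✓

d=945/4 v_max=105/2 a_max=15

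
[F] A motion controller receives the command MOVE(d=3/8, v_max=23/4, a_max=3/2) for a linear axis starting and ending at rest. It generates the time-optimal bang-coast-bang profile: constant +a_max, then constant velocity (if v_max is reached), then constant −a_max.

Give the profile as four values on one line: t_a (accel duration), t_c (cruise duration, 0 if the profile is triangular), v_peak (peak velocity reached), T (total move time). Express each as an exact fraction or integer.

(v_max)²/a_max = (23/4)²/(3/2) = 529/24
3/8 < 529/24 → triangular
v_peak = √(3/8·3/2) = √(9/16) = 3/4
t_a = (3/4)/(3/2) = 1/2; t_c = 0
T = 2·1/2 = 1

t_a=1/2 t_c=0 v_peak=3/4 T=1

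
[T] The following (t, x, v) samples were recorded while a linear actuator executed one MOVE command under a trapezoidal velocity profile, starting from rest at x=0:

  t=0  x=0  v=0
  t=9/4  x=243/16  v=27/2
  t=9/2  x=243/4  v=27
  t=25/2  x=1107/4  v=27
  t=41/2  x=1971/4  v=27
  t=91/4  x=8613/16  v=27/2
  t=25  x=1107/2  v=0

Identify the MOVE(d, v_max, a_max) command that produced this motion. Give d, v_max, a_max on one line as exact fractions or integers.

d=1107/2 v_max=27 a_max=6

final state: t=25, x=1107/2, v=0 → d = 1107/2
a_max = (27/2−0)/(9/4−0) = 6
max v = 27 over t∈[9/2,41/2] → v_max = 27
check: 27·(9/2+16) = 1107/2 ✓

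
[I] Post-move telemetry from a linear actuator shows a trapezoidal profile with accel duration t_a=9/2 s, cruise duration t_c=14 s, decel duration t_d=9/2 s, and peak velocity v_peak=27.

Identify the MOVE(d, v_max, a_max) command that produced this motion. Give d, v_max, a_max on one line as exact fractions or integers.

d=999/2 v_max=27 a_max=6

a_max = 27/(9/2) = 6
d_a = ½·27·9/2 = 243/4; d_c = 27·14 = 378
d = 2·243/4 + 378 = 999/2
t_c = 14 > 0 so v_max = 27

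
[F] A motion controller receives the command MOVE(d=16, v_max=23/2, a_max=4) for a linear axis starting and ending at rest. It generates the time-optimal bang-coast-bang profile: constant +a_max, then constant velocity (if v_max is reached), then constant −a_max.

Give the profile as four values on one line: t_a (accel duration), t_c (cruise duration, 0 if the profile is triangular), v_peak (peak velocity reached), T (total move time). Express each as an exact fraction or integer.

(v_max)²/a_max = (23/2)²/4 = 529/16
16 < 529/16 ⇒ no cruise
v_peak = √(16·4) = √64 = 8
t_a = 8/4 = 2; t_c = 0
T = 2·2 = 4

t_a=2 t_c=0 v_peak=8 T=4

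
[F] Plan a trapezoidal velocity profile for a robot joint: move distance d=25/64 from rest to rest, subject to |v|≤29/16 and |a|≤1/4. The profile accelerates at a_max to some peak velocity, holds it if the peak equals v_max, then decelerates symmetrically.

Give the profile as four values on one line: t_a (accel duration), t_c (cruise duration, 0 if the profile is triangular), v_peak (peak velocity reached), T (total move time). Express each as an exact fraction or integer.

t_a=5/4 t_c=0 v_peak=5/16 T=5/2

(v_max)²/a_max = (29/16)²/(1/4) = 841/64
25/64 < 841/64 ⇒ no cruise
v_peak = √(25/64·1/4) = √(25/256) = 5/16
t_a = (5/16)/(1/4) = 5/4; t_c = 0
T = 2·5/4 = 5/2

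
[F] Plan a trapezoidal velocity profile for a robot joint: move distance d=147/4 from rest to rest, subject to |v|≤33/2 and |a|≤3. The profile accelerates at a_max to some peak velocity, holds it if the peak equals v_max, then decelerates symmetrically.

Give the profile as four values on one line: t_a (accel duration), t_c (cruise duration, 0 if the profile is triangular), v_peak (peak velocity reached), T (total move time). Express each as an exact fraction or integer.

v_max²/a_max = (33/2)²/3 = 363/4
147/4 < 363/4 → triangular
v_peak = √(147/4·3) = √(441/4) = 21/2
t_a = (21/2)/3 = 7/2; t_c = 0
T = 2·7/2 = 7

t_a=7/2 t_c=0 v_peak=21/2 T=7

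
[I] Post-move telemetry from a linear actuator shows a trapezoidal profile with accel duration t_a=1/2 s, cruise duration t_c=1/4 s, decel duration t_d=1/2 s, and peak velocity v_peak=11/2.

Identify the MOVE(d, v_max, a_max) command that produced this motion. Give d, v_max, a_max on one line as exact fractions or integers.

d=33/8 v_max=11/2 a_max=11

a_max = (11/2)/(1/2) = 11
d_a = ½·11/2·1/2 = 11/8; d_c = 11/2·1/4 = 11/8
d = 2·11/8 + 11/8 = 33/8
t_c = 1/4 > 0 → v_max = v_peak = 11/2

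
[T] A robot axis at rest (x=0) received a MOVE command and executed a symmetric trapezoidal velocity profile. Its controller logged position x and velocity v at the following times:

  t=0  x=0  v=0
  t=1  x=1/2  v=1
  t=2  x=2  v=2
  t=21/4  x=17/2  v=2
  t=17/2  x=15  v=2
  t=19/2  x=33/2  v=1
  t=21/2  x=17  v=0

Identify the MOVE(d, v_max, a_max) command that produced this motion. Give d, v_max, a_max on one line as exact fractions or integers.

d=17 v_max=2 a_max=1

final state: t=21/2, x=17, v=0 → d = 17
a_max = (1−0)/(1−0) = 1
max v = 2 over t∈[2,17/2] → v_max = 2
check: 2·(2+13/2) = 17 ✓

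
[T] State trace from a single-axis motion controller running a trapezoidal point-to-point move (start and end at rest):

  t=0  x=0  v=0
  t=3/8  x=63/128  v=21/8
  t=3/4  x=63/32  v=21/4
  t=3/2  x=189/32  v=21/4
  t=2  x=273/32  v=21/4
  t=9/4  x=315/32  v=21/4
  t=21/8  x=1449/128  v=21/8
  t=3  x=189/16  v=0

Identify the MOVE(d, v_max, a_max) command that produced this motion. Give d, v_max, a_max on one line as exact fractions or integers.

d=189/16 v_max=21/4 a_max=7

final state: t=3, x=189/16, v=0 → d = 189/16
a_max = (21/8−0)/(3/8−0) = 7
max v = 21/4 over t∈[3/4,9/4] → v_max = 21/4
check: 21/4·(3/4+3/2) = 189/16 ✓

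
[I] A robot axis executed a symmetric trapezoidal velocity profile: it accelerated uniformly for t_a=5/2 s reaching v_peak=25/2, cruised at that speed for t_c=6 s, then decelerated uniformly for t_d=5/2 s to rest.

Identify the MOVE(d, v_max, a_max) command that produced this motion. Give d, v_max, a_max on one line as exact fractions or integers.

a_max = (25/2)/(5/2) = 5
d_a = ½·25/2·5/2 = 125/8; d_c = 25/2·6 = 75
d = 2·125/8 + 75 = 425/4
t_c = 6 > 0 ⇒ limit active, v_max = 25/2

d=425/4 v_max=25/2 a_max=5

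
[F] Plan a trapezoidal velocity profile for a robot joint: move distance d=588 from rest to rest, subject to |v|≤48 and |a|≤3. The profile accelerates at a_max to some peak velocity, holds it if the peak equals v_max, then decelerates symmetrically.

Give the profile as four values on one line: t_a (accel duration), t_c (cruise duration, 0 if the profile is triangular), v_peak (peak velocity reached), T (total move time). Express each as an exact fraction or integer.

t_a=14 t_c=0 v_peak=42 T=28

v_max²/a_max = 48²/3 = 768
588 < 768 so t_c = 0
v_peak = √(588·3) = √1764 = 42
t_a = 42/3 = 14; t_c = 0
T = 2·14 = 28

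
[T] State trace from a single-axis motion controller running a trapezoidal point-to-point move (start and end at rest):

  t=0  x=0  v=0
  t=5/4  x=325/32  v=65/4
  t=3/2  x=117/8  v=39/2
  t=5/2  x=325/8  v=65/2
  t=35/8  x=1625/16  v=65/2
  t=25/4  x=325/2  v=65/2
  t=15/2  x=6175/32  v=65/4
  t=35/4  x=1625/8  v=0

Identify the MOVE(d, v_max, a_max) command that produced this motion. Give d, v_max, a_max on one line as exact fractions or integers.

d=1625/8 v_max=65/2 a_max=13

final state: t=35/4, x=1625/8, v=0 → d = 1625/8
a_max = (65/4−0)/(5/4−0) = 13
max v = 65/2 over t∈[5/2,25/4] → v_max = 65/2
check: 65/2·(5/2+15/4) = 1625/8 ✓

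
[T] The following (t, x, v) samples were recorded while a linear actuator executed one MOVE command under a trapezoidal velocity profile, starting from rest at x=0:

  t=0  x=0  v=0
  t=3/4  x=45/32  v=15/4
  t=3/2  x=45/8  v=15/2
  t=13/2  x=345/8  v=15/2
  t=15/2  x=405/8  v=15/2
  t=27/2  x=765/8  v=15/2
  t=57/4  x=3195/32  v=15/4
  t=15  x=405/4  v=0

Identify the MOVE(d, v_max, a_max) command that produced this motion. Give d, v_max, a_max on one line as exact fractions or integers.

final state: t=15, x=405/4, v=0 → d = 405/4
a_max = (15/4−0)/(3/4−0) = 5
max v = 15/2 over t∈[3/2,27/2] → v_max = 15/2
check: 15/2·(3/2+12) = 405/4 ✓

d=405/4 v_max=15/2 a_max=5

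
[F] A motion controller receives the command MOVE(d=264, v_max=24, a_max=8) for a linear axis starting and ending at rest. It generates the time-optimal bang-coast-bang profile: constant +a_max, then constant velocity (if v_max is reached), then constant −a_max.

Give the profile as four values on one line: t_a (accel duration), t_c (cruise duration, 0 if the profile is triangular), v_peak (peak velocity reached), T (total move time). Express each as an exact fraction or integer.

(v_max)²/a_max = 24²/8 = 72
264 ≥ 72 so v_max reached
t_a = 24/8 = 3; v_peak = 24
d_cruise = 264 − 72 = 192; t_c = 192/24 = 8
T = 2·3 + 8 = 14

t_a=3 t_c=8 v_peak=24 T=14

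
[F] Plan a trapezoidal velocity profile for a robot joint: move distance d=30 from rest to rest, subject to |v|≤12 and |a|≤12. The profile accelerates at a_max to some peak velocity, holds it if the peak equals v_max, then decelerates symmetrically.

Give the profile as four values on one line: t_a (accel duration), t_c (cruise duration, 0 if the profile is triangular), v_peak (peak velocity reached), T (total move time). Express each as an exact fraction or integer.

vₘ²/aₘ = 12²/12 = 12
30 ≥ 12 so v_max reached
t_a = 12/12 = 1; v_peak = 12
d_cruise = 30 − 12 = 18; t_c = 18/12 = 3/2
T = 2·1 + 3/2 = 7/2

t_a=1 t_c=3/2 v_peak=12 T=7/2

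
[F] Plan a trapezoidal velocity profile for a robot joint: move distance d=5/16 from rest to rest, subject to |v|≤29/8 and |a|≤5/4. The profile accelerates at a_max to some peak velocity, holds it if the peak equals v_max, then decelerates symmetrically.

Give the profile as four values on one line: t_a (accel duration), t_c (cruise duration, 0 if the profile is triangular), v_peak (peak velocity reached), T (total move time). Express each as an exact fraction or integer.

t_a=1/2 t_c=0 v_peak=5/8 T=1

vₘ²/aₘ = (29/8)²/(5/4) = 841/80
5/16 < 841/80 ⇒ no cruise
v_peak = √(5/16·5/4) = √(25/64) = 5/8
t_a = (5/8)/(5/4) = 1/2; t_c = 0
T = 2·1/2 = 1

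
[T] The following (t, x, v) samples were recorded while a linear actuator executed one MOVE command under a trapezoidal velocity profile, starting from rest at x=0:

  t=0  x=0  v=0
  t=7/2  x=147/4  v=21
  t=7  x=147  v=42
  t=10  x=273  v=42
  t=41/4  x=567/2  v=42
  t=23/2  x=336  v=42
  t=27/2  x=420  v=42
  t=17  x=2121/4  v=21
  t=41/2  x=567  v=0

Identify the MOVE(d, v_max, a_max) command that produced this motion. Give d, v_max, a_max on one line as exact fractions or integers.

d=567 v_max=42 a_max=6

final state: t=41/2, x=567, v=0 → d = 567
a_max = (21−0)/(7/2−0) = 6
max v = 42 over t∈[7,27/2] → v_max = 42
check: 42·(7+13/2) = 567 ✓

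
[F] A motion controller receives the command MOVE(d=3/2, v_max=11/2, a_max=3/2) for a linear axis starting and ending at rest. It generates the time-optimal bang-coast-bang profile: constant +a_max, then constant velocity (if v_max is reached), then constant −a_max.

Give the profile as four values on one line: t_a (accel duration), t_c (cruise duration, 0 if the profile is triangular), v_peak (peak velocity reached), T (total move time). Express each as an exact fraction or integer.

v_max²/a_max = (11/2)²/(3/2) = 121/6
3/2 < 121/6 so t_c = 0
v_peak = √(3/2·3/2) = √(9/4) = 3/2
t_a = (3/2)/(3/2) = 1; t_c = 0
T = 2·1 = 2

t_a=1 t_c=0 v_peak=3/2 T=2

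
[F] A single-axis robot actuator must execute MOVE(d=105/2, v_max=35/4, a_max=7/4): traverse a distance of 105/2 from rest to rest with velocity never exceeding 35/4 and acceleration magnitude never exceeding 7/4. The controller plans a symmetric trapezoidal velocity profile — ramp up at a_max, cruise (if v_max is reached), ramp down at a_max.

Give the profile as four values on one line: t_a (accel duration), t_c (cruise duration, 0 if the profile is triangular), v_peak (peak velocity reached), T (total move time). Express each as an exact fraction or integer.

t_a=5 t_c=1 v_peak=35/4 T=11

(v_max)²/a_max = (35/4)²/(7/4) = 175/4
105/2 ≥ 175/4 ⇒ cruise phase
t_a = (35/4)/(7/4) = 5; v_peak = 35/4
d_cruise = 105/2 − 175/4 = 35/4; t_c = (35/4)/(35/4) = 1
T = 2·5 + 1 = 11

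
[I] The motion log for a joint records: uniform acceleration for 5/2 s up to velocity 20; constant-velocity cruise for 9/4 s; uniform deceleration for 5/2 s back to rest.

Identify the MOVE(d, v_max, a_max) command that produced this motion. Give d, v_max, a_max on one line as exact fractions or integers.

a_max = 20/(5/2) = 8
d_a = ½·20·5/2 = 25; d_c = 20·9/4 = 45
d = 2·25 + 45 = 95
t_c = 9/4 > 0 so v_max = 20

d=95 v_max=20 a_max=8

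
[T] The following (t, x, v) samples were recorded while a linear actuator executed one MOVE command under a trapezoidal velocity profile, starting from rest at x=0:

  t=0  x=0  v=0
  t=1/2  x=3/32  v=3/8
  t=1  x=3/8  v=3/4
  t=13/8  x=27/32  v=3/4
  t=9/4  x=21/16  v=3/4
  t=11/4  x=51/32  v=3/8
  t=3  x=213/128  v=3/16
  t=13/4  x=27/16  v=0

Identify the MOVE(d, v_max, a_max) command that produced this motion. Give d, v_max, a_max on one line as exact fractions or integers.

final state: t=13/4, x=27/16, v=0 → d = 27/16
a_max = (3/8−0)/(1/2−0) = 3/4
max v = 3/4 over t∈[1,9/4] → v_max = 3/4
check: 3/4·(1+5/4) = 27/16 ✓

d=27/16 v_max=3/4 a_max=3/4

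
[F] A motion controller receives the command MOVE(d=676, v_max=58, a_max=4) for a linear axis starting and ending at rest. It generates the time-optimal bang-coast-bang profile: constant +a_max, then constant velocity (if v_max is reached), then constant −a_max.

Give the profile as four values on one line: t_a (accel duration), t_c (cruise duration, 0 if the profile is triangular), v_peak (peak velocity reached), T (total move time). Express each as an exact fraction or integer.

(v_max)²/a_max = 58²/4 = 841
676 < 841 ⇒ no cruise
v_peak = √(676·4) = √2704 = 52
t_a = 52/4 = 13; t_c = 0
T = 2·13 = 26

t_a=13 t_c=0 v_peak=52 T=26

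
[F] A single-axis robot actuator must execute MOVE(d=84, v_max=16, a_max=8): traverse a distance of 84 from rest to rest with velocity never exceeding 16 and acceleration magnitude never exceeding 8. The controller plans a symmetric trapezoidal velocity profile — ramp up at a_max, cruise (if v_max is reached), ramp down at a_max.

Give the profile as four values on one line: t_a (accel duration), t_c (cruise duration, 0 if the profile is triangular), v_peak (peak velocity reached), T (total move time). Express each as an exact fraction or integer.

t_a=2 t_c=13/4 v_peak=16 T=29/4

(v_max)²/a_max = 16²/8 = 32
84 ≥ 32 ⇒ cruise phase
t_a = 16/8 = 2; v_peak = 16
d_cruise = 84 − 32 = 52; t_c = 52/16 = 13/4
T = 2·2 + 13/4 = 29/4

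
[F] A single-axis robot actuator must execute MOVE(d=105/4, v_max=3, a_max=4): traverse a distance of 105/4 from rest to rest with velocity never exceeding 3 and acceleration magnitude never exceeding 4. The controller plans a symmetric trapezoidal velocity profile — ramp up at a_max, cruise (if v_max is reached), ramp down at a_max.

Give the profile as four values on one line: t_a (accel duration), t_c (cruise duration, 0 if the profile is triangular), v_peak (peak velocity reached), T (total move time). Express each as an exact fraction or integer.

t_a=3/4 t_c=8 v_peak=3 T=19/2

vₘ²/aₘ = 3²/4 = 9/4
105/4 ≥ 9/4 so v_max reached
t_a = 3/4; v_peak = 3
d_cruise = 105/4 − 9/4 = 24; t_c = 24/3 = 8
T = 2·3/4 + 8 = 19/2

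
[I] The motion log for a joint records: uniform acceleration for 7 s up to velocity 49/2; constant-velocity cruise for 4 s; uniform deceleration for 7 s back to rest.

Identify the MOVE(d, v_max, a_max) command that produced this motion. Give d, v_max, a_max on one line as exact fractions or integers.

d=539/2 v_max=49/2 a_max=7/2

a_max = (49/2)/7 = 7/2
d_a = ½·49/2·7 = 343/4; d_c = 49/2·4 = 98
d = 2·343/4 + 98 = 539/2
t_c = 4 > 0 ⇒ limit active, v_max = 49/2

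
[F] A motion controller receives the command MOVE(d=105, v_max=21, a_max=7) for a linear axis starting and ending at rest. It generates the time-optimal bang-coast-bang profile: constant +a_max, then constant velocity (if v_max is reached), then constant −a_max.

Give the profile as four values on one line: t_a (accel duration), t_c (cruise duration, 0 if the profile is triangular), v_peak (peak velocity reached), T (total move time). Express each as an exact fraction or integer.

(v_max)²/a_max = 21²/7 = 63
105 ≥ 63 so v_max reached
t_a = 21/7 = 3; v_peak = 21
d_cruise = 105 − 63 = 42; t_c = 42/21 = 2
T = 2·3 + 2 = 8

t_a=3 t_c=2 v_peak=21 T=8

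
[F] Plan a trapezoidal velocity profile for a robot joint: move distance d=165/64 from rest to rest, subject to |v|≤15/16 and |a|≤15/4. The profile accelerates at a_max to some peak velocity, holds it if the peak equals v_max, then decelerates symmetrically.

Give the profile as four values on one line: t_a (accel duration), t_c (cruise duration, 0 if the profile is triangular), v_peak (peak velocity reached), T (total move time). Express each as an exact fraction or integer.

vₘ²/aₘ = (15/16)²/(15/4) = 15/64
165/64 ≥ 15/64 → trapezoidal
t_a = (15/16)/(15/4) = 1/4; v_peak = 15/16
d_cruise = 165/64 − 15/64 = 75/32; t_c = (75/32)/(15/16) = 5/2
T = 2·1/4 + 5/2 = 3

t_a=1/4 t_c=5/2 v_peak=15/16 T=3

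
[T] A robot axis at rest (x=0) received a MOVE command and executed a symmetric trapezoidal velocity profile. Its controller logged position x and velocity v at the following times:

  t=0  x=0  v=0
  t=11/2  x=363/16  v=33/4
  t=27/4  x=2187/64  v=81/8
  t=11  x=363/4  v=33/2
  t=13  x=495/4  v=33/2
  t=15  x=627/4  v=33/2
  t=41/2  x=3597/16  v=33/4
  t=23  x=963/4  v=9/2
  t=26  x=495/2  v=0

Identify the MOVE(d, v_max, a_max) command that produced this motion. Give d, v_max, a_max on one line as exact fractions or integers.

final state: t=26, x=495/2, v=0 → d = 495/2
a_max = (33/4−0)/(11/2−0) = 3/2
max v = 33/2 over t∈[11,15] → v_max = 33/2
check: 33/2·(11+4) = 495/2 ✓

d=495/2 v_max=33/2 a_max=3/2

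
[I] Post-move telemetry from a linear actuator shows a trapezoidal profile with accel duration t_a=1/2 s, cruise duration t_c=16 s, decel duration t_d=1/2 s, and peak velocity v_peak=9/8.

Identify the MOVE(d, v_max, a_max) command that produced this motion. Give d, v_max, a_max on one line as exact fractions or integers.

a_max = (9/8)/(1/2) = 9/4
d_a = ½·9/8·1/2 = 9/32; d_c = 9/8·16 = 18
d = 2·9/32 + 18 = 297/16
t_c = 16 > 0 ⇒ limit active, v_max = 9/8

d=297/16 v_max=9/8 a_max=9/4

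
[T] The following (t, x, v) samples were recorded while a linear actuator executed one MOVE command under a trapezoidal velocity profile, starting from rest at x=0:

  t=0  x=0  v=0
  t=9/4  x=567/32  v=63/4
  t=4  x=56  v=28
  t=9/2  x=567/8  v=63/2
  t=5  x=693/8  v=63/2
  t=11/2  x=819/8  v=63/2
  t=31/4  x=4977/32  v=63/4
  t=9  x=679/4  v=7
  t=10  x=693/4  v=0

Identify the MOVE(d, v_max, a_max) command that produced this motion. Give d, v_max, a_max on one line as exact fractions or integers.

d=693/4 v_max=63/2 a_max=7

final state: t=10, x=693/4, v=0 → d = 693/4
a_max = (63/4−0)/(9/4−0) = 7
max v = 63/2 over t∈[9/2,11/2] → v_max = 63/2
check: 63/2·(9/2+1) = 693/4 ✓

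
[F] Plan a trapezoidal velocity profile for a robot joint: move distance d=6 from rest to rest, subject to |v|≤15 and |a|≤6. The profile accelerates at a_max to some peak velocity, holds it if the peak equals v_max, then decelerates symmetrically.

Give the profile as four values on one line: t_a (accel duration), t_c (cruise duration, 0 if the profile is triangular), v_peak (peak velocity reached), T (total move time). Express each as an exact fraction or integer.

t_a=1 t_c=0 v_peak=6 T=2

vₘ²/aₘ = 15²/6 = 75/2
6 < 75/2 → triangular
v_peak = √(6·6) = √36 = 6
t_a = 6/6 = 1; t_c = 0
T = 2·1 = 2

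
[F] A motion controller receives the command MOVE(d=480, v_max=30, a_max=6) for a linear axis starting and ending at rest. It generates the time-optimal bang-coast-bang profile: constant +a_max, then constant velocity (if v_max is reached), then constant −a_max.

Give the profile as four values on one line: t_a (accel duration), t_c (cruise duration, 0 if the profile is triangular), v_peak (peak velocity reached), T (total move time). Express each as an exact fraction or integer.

v_max²/a_max = 30²/6 = 150
480 ≥ 150 so v_max reached
t_a = 30/6 = 5; v_peak = 30
d_cruise = 480 − 150 = 330; t_c = 330/30 = 11
T = 2·5 + 11 = 21

t_a=5 t_c=11 v_peak=30 T=21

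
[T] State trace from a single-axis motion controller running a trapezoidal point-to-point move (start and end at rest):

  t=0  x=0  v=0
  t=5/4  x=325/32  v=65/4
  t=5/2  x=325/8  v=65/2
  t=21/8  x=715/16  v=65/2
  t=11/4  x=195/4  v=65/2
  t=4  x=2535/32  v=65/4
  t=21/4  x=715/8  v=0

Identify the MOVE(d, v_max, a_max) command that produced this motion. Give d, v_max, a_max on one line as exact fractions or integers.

d=715/8 v_max=65/2 a_max=13

final state: t=21/4, x=715/8, v=0 → d = 715/8
a_max = (65/4−0)/(5/4−0) = 13
max v = 65/2 over t∈[5/2,11/4] → v_max = 65/2
check: 65/2·(5/2+1/4) = 715/8 ✓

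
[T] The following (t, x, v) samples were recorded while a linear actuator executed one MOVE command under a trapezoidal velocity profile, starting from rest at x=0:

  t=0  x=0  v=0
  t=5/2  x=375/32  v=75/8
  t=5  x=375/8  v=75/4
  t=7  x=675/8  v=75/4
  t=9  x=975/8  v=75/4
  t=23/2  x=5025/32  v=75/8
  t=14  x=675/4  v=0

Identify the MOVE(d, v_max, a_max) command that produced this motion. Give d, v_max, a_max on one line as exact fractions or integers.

d=675/4 v_max=75/4 a_max=15/4

final state: t=14, x=675/4, v=0 → d = 675/4
a_max = (75/8−0)/(5/2−0) = 15/4
max v = 75/4 over t∈[5,9] → v_max = 75/4
check: 75/4·(5+4) = 675/4 ✓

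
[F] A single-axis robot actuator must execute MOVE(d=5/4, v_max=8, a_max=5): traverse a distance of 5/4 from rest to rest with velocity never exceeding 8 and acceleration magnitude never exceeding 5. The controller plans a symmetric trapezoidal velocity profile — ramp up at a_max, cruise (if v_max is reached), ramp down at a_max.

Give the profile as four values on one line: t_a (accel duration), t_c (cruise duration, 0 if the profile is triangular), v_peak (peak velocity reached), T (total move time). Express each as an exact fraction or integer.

t_a=1/2 t_c=0 v_peak=5/2 T=1

v_max²/a_max = 8²/5 = 64/5
5/4 < 64/5 ⇒ no cruise
v_peak = √(5/4·5) = √(25/4) = 5/2
t_a = (5/2)/5 = 1/2; t_c = 0
T = 2·1/2 = 1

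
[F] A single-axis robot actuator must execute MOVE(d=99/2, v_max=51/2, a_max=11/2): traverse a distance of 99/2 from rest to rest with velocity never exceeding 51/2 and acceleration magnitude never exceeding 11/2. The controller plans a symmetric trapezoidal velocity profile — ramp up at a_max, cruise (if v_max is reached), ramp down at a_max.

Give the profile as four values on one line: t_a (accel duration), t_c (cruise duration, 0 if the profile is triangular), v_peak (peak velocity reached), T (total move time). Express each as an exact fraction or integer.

t_a=3 t_c=0 v_peak=33/2 T=6

(v_max)²/a_max = (51/2)²/(11/2) = 2601/22
99/2 < 2601/22 so t_c = 0
v_peak = √(99/2·11/2) = √(1089/4) = 33/2
t_a = (33/2)/(11/2) = 3; t_c = 0
T = 2·3 = 6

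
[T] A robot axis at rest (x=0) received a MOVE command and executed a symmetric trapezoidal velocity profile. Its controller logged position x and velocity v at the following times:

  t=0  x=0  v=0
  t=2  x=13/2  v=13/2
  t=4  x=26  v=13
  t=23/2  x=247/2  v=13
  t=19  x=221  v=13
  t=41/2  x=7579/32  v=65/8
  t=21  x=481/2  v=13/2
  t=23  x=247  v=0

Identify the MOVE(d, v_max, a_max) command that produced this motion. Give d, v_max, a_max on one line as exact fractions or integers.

d=247 v_max=13 a_max=13/4

final state: t=23, x=247, v=0 → d = 247
a_max = (13/2−0)/(2−0) = 13/4
max v = 13 over t∈[4,19] → v_max = 13
check: 13·(4+15) = 247 ✓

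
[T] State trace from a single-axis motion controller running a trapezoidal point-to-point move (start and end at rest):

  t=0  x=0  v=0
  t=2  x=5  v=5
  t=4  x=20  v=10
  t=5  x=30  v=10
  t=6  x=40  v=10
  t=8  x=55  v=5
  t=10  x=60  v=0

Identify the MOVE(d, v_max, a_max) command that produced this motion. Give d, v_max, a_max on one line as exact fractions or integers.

d=60 v_max=10 a_max=5/2

final state: t=10, x=60, v=0 → d = 60
a_max = (5−0)/(2−0) = 5/2
max v = 10 over t∈[4,6] → v_max = 10
check: 10·(4+2) = 60 ✓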